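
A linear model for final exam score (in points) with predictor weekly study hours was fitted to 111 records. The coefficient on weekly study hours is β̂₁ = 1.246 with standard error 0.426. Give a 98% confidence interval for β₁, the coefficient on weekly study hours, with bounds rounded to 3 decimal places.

(0.240, 2.252)

df = n − 2 = 111 − 2 = 109.
t* = t_{0.01, 109} = 2.361046.
Margin = t* × SE = 2.361046 × 0.426 = 1.00581.
CI: 1.246 ± 1.00581 → (0.240, 2.252).
With 98% confidence, each one-unit increase in weekly study hours is associated with a change of between 0.240 and 2.252 points in final exam score.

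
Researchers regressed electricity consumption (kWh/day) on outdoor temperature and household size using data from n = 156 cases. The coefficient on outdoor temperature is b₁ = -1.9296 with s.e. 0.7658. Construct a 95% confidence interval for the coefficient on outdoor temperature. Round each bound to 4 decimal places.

df = n − k − 1 = 156 − 2 − 1 = 153.
t* = t_{0.025, 153} = 1.97559.
Margin = t* × SE = 1.97559 × 0.7658 = 1.512907.
CI: -1.9296 ± 1.512907 → (-3.4425, -0.4167).
With 95% confidence, each one-unit increase in outdoor temperature is associated with a change of between -3.4425 and -0.4167 kWh/day in electricity consumption, holding the other predictors fixed.

(-3.4425, -0.4167)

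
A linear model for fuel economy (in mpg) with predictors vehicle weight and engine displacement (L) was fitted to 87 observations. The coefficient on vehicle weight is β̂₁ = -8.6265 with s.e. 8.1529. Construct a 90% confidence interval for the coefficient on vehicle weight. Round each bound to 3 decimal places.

(-22.186, 4.933)

df = n − k − 1 = 87 − 2 − 1 = 84.
t* = t_{0.05, 84} = 1.663197.
Margin = t* × SE = 1.663197 × 8.1529 = 13.55988.
CI: -8.6265 ± 13.55988 → (-22.186, 4.933).
With 90% confidence, each one-unit increase in vehicle weight is associated with a change of between -22.186 and 4.933 mpg in fuel economy, holding the other predictors fixed.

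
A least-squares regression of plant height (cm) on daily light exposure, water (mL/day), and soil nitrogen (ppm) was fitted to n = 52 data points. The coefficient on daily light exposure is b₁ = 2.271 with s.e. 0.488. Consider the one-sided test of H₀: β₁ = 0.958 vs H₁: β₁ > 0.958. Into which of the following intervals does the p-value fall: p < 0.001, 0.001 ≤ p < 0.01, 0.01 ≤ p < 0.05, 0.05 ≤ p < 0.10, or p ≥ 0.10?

0.001 ≤ p < 0.01

t = (2.271 − 0.958) / 0.488 = 2.691.
df = n − k − 1 = 52 − 3 − 1 = 48.
One-sided p = P(T_{48} > t) ≈ 0.0049.
So 0.001 ≤ p < 0.01.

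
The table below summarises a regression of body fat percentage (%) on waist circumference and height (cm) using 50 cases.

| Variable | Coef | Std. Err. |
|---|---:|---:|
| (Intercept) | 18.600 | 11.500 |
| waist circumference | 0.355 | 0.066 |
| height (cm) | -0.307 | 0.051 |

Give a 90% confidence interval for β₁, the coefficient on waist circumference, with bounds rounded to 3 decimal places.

Read off: b = 0.355, SE = 0.066 for waist circumference.
df = n − k − 1 = 50 − 2 − 1 = 47.
t* = t_{0.05, 47} = 1.677927.
Margin = t* × SE = 1.677927 × 0.066 = 0.11074.
CI: 0.355 ± 0.11074 → (0.244, 0.466).

(0.244, 0.466)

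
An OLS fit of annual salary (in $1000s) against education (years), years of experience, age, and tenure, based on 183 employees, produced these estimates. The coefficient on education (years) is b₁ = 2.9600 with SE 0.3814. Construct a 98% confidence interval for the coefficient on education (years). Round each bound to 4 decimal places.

df = n − k − 1 = 183 − 4 − 1 = 178.
t* = t_{0.01, 178} = 2.347479.
Margin = t* × SE = 2.347479 × 0.3814 = 0.895329.
CI: 2.9600 ± 0.895329 → (2.0647, 3.8553).
With 98% confidence, each one-unit increase in education (years) is associated with a change of between 2.0647 and 3.8553 $1000s in annual salary, holding the other predictors fixed.

(2.0647, 3.8553)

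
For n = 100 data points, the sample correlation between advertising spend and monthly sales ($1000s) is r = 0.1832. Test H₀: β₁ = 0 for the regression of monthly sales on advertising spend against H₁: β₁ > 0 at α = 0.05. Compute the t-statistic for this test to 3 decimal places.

t = 1.845

t = r·√(n − 2)/√(1 − r²) = 0.1832·√98/√0.966438 = 1.845.
df = n − 2 = 98.
One-sided p ≈ 0.0340, which is < 0.05, so reject H₀.
There is evidence of a linear association between advertising spend and monthly sales.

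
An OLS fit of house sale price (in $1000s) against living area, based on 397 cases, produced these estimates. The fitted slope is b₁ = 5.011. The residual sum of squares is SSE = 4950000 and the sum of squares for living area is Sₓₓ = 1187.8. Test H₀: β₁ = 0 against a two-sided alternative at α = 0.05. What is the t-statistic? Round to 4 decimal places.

t = 1.5427

MSE = SSE/(n − 2) = 4950000/395 = 12531.6.
SE(b₁) = √(MSE/Sₓₓ) = √(12531.6/1187.8) = 3.24812.
t = 5.011 / 3.24812 = 1.5427.
df = n − 2 = 395.
Two-sided p ≈ 0.1237, which is ≥ 0.05, so fail to reject H₀.
The data do not give significant evidence of an association between living area and house sale price.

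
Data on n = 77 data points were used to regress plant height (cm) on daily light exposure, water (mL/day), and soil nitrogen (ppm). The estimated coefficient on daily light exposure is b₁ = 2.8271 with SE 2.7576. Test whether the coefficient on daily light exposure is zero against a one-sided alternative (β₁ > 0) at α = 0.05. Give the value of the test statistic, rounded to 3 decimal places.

t = 1.025

H₀: β₁ = 0 vs H₁: β₁ > 0.
t = (b₁ − β₁⁰)/SE = 2.8271 / 2.7576 = 1.025.
df = n − k − 1 = 77 − 3 − 1 = 73.
One-sided p ≈ 0.1543, which is ≥ 0.05, so fail to reject H₀.
The data do not give significant evidence that the true slope on daily light exposure is positive, holding the other predictors fixed.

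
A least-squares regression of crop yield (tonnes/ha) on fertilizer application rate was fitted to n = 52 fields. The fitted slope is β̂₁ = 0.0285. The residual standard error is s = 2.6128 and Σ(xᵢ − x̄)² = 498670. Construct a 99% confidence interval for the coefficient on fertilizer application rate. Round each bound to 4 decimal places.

SE(β̂₁) = s/√Sₓₓ = 2.6128/√498670 = 0.00369998.
df = n − 2 = 50.
t* = t_{0.005, 50} = 2.677793.
Margin = t* × SE = 2.677793 × 0.00369998 = 0.009908.
CI: 0.0285 ± 0.009908 → (0.0186, 0.0384).
With 99% confidence, each one-unit increase in fertilizer application rate is associated with a change of between 0.0186 and 0.0384 tonnes/ha in crop yield.

(0.0186, 0.0384)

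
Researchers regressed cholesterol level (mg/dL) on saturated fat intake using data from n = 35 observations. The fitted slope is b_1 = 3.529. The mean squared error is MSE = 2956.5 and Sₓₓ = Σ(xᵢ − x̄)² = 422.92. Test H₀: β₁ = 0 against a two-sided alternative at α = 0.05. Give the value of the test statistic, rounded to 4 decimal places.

t = 1.3347

SE(b_1) = √(MSE/Sₓₓ) = √(2956.5/422.92) = 2.64399.
t = 3.529 / 2.64399 = 1.3347.
df = n − 2 = 33.
Two-sided p ≈ 0.1911, which is ≥ 0.05, so fail to reject H₀.
The data do not give significant evidence of an association between saturated fat intake and cholesterol level.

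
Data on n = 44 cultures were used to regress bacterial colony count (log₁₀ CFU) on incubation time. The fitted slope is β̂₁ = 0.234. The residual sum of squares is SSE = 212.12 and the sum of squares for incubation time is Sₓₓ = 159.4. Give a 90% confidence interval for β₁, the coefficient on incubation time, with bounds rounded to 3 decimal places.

(-0.065, 0.533)

MSE = SSE/(n − 2) = 212.12/42 = 5.05048.
SE(β̂₁) = √(MSE/Sₓₓ) = √(5.05048/159.4) = 0.178001.
df = n − 2 = 42.
t* = t_{0.05, 42} = 1.681952.
Margin = t* × SE = 1.681952 × 0.178001 = 0.29939.
CI: 0.234 ± 0.29939 → (-0.065, 0.533).
With 90% confidence, each one-unit increase in incubation time is associated with a change of between -0.065 and 0.533 log₁₀ CFU in bacterial colony count.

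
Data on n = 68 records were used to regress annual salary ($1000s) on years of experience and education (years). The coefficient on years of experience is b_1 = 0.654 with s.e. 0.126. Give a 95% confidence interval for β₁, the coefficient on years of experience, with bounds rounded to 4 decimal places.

df = n − k − 1 = 68 − 2 − 1 = 65.
t* = t_{0.025, 65} = 1.997138.
Margin = t* × SE = 1.997138 × 0.126 = 0.251639.
CI: 0.654 ± 0.251639 → (0.4024, 0.9056).
With 95% confidence, each one-unit increase in years of experience is associated with a change of between 0.4024 and 0.9056 $1000s in annual salary, holding the other predictors fixed.

(0.4024, 0.9056)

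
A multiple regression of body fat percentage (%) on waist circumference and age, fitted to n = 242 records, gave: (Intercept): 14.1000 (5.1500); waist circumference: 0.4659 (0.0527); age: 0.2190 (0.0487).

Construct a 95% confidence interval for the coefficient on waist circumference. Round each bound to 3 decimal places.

Read off: b = 0.4659, SE = 0.0527 for waist circumference.
df = n − k − 1 = 242 − 2 − 1 = 239.
t* = t_{0.025, 239} = 1.969939.
Margin = t* × SE = 1.969939 × 0.0527 = 0.10382.
CI: 0.4659 ± 0.10382 → (0.362, 0.570).

(0.362, 0.570)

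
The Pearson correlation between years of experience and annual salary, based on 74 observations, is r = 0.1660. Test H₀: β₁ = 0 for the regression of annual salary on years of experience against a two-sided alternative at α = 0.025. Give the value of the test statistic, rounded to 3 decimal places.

t = 1.428

t = r·√(n − 2)/√(1 − r²) = 0.1660·√72/√0.972444 = 1.428.
df = n − 2 = 72.
Two-sided p ≈ 0.1575, which is ≥ 0.025, so fail to reject H₀.
The data do not give significant evidence of a linear association between years of experience and annual salary.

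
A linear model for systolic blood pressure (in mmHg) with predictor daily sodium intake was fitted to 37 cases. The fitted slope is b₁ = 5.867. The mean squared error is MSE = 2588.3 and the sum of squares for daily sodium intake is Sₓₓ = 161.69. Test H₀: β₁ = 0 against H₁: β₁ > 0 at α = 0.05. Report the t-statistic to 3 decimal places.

t = 1.466

SE(b₁) = √(MSE/Sₓₓ) = √(2588.3/161.69) = 4.00097.
t = 5.867 / 4.00097 = 1.466.
df = n − 2 = 35.
One-sided p ≈ 0.0757, which is ≥ 0.05, so fail to reject H₀.
The data do not give significant evidence that the true slope on daily sodium intake is positive.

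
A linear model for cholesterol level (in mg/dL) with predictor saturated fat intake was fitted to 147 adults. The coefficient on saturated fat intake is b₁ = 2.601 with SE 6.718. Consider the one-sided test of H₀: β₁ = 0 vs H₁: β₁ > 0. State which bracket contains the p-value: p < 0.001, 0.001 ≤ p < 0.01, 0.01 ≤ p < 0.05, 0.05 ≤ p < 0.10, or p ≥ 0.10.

t = 2.601 / 6.718 = 0.387.
df = n − 2 = 147 − 2 = 145.
One-sided p = P(T_{145} > t) ≈ 0.3496.
So p ≥ 0.10.

p ≥ 0.10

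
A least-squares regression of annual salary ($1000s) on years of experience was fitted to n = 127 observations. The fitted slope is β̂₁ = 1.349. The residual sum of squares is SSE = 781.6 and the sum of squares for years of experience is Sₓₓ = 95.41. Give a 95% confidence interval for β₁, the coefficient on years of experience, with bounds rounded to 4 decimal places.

(0.8423, 1.8557)

MSE = SSE/(n − 2) = 781.6/125 = 6.2528.
SE(β̂₁) = √(MSE/Sₓₓ) = √(6.2528/95.41) = 0.256.
df = n − 2 = 125.
t* = t_{0.025, 125} = 1.979124.
Margin = t* × SE = 1.979124 × 0.256 = 0.506656.
CI: 1.349 ± 0.506656 → (0.8423, 1.8557).
With 95% confidence, each one-unit increase in years of experience is associated with a change of between 0.8423 and 1.8557 $1000s in annual salary.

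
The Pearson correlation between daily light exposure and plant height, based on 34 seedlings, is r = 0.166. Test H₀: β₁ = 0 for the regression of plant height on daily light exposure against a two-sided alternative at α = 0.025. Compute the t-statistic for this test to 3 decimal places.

t = 0.952

t = r·√(n − 2)/√(1 − r²) = 0.166·√32/√0.972444 = 0.952.
df = n − 2 = 32.
Two-sided p ≈ 0.3481, which is ≥ 0.025, so fail to reject H₀.
The data do not give significant evidence of a linear association between daily light exposure and plant height.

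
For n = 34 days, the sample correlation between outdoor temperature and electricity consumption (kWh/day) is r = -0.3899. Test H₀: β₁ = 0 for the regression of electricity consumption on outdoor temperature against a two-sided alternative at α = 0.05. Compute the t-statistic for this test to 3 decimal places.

t = -2.395

t = r·√(n − 2)/√(1 − r²) = -0.3899·√32/√0.847978 = -2.395.
df = n − 2 = 32.
Two-sided p ≈ 0.0226, which is < 0.05, so reject H₀.
There is evidence of a linear association between outdoor temperature and electricity consumption.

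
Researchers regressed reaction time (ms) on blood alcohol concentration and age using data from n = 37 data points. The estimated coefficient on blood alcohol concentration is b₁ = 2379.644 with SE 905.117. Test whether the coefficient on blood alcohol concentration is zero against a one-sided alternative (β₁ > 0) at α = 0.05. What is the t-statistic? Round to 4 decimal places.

H₀: β₁ = 0 vs H₁: β₁ > 0.
t = (b₁ − β₁⁰)/SE = 2379.644 / 905.117 = 2.6291.
df = n − k − 1 = 37 − 2 − 1 = 34.
One-sided p ≈ 0.0064, which is < 0.05, so reject H₀.
There is evidence that the true slope on blood alcohol concentration is positive, holding the other predictors fixed.

t = 2.6291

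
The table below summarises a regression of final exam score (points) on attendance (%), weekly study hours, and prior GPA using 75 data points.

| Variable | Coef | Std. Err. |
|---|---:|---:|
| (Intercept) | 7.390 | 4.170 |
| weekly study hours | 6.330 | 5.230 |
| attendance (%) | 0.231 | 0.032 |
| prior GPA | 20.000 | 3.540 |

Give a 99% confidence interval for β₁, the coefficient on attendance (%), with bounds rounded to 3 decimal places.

(0.146, 0.316)

Read off: b = 0.231, SE = 0.032 for attendance (%).
df = n − k − 1 = 75 − 3 − 1 = 71.
t* = t_{0.005, 71} = 2.646863.
Margin = t* × SE = 2.646863 × 0.032 = 0.08470.
CI: 0.231 ± 0.08470 → (0.146, 0.316).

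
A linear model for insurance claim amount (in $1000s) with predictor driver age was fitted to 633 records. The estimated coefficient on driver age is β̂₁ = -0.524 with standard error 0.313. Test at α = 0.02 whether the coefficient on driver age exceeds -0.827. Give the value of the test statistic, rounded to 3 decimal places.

H₀: β₁ = -0.827 vs H₁: β₁ > -0.827.
t = (β̂₁ − β₁⁰)/SE = (-0.524 − (-0.827)) / 0.313 = 0.968.
df = n − 2 = 633 − 2 = 631.
One-sided p ≈ 0.1667, which is ≥ 0.02, so fail to reject H₀.
The data do not give significant evidence that the true slope on driver age exceeds -0.827 $1000s per unit.

t = 0.968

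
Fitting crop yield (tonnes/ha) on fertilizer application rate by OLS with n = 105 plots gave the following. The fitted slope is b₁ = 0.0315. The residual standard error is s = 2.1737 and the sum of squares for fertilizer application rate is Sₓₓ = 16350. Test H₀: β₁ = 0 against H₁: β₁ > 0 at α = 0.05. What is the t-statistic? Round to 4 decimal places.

SE(b₁) = s/√Sₓₓ = 2.1737/√16350 = 0.0169997.
t = 0.0315 / 0.0169997 = 1.8530.
df = n − 2 = 103.
One-sided p ≈ 0.0334, which is < 0.05, so reject H₀.
There is evidence that the true slope on fertilizer application rate is positive.

t = 1.8530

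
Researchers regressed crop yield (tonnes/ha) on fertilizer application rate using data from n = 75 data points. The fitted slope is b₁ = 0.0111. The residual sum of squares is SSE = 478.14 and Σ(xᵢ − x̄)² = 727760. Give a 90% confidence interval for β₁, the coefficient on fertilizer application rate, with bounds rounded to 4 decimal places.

MSE = SSE/(n − 2) = 478.14/73 = 6.54986.
SE(b₁) = √(MSE/Sₓₓ) = √(6.54986/727760) = 0.00300001.
df = n − 2 = 73.
t* = t_{0.05, 73} = 1.665996.
Margin = t* × SE = 1.665996 × 0.00300001 = 0.004998.
CI: 0.0111 ± 0.004998 → (0.0061, 0.0161).
With 90% confidence, each one-unit increase in fertilizer application rate is associated with a change of between 0.0061 and 0.0161 tonnes/ha in crop yield.

(0.0061, 0.0161)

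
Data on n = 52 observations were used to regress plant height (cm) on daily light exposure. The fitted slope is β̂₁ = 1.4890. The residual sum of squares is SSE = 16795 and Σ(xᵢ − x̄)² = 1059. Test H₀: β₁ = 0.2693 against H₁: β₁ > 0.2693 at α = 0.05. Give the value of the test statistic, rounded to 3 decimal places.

t = 2.166

MSE = SSE/(n − 2) = 16795/50 = 335.9.
SE(β̂₁) = √(MSE/Sₓₓ) = √(335.9/1059) = 0.563193.
t = (1.4890 − 0.2693) / 0.563193 = 2.166.
df = n − 2 = 50.
One-sided p ≈ 0.0176, which is < 0.05, so reject H₀.
There is evidence that the true slope on daily light exposure exceeds 0.2693 cm per unit.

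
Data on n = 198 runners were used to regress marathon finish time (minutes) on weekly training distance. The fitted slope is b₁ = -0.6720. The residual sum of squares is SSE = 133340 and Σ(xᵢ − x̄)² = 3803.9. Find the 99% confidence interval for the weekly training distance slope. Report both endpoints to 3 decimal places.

MSE = SSE/(n − 2) = 133340/196 = 680.306.
SE(b₁) = √(MSE/Sₓₓ) = √(680.306/3803.9) = 0.4229.
df = n − 2 = 196.
t* = t_{0.005, 196} = 2.601145.
Margin = t* × SE = 2.601145 × 0.4229 = 1.10002.
CI: -0.6720 ± 1.10002 → (-1.772, 0.428).
With 99% confidence, each one-unit increase in weekly training distance is associated with a change of between -1.772 and 0.428 minutes in marathon finish time.

(-1.772, 0.428)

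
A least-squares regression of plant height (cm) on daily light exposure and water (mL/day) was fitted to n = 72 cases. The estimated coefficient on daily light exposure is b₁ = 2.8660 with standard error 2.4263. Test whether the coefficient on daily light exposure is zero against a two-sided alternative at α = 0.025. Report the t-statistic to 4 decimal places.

t = 1.1812

H₀: β₁ = 0 vs H₁: β₁ ≠ 0.
t = (b₁ − β₁⁰)/SE = 2.8660 / 2.4263 = 1.1812.
df = n − k − 1 = 72 − 2 − 1 = 69.
Two-sided p ≈ 0.2416, which is ≥ 0.025, so fail to reject H₀.
The data do not give significant evidence of an association between daily light exposure and plant height, after adjusting for the other predictors.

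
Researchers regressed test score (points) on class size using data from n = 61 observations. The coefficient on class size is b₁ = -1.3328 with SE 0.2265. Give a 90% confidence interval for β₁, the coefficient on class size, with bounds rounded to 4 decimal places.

(-1.7113, -0.9543)

df = n − 2 = 61 − 2 = 59.
t* = t_{0.05, 59} = 1.671093.
Margin = t* × SE = 1.671093 × 0.2265 = 0.378503.
CI: -1.3328 ± 0.378503 → (-1.7113, -0.9543).
With 90% confidence, each one-unit increase in class size is associated with a change of between -1.7113 and -0.9543 points in test score.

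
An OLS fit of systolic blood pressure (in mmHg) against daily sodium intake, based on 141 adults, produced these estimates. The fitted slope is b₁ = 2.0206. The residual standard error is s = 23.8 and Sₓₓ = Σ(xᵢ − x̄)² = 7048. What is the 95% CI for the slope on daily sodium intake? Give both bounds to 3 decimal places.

SE(b₁) = s/√Sₓₓ = 23.8/√7048 = 0.283494.
df = n − 2 = 139.
t* = t_{0.025, 139} = 1.977178.
Margin = t* × SE = 1.977178 × 0.283494 = 0.56052.
CI: 2.0206 ± 0.56052 → (1.460, 2.581).
With 95% confidence, each one-unit increase in daily sodium intake is associated with a change of between 1.460 and 2.581 mmHg in systolic blood pressure.

(1.460, 2.581)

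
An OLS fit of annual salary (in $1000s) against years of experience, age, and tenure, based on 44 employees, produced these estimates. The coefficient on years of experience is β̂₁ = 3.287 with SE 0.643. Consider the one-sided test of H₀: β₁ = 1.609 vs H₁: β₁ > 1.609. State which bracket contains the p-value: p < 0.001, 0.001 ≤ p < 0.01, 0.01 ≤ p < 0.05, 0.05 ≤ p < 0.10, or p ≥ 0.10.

t = (3.287 − 1.609) / 0.643 = 2.610.
df = n − k − 1 = 44 − 3 − 1 = 40.
One-sided p = P(T_{40} > t) ≈ 0.0063.
So 0.001 ≤ p < 0.01.

0.001 ≤ p < 0.01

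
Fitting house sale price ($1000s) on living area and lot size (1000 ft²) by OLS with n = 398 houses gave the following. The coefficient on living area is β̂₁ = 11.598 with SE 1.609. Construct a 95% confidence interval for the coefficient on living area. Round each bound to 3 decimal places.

df = n − k − 1 = 398 − 2 − 1 = 395.
t* = t_{0.025, 395} = 1.965988.
Margin = t* × SE = 1.965988 × 1.609 = 3.16327.
CI: 11.598 ± 3.16327 → (8.435, 14.761).
With 95% confidence, each one-unit increase in living area is associated with a change of between 8.435 and 14.761 $1000s in house sale price, holding the other predictors fixed.

(8.435, 14.761)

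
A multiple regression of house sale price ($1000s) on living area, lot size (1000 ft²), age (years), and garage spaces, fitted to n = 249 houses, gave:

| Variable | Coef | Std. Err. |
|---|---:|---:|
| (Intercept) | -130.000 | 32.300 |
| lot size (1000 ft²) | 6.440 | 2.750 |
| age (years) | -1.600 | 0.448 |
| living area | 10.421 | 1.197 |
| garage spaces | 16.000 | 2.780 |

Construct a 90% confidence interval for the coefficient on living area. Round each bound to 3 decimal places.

Read off: b = 10.421, SE = 1.197 for living area.
df = n − k − 1 = 249 − 4 − 1 = 244.
t* = t_{0.05, 244} = 1.651123.
Margin = t* × SE = 1.651123 × 1.197 = 1.97639.
CI: 10.421 ± 1.97639 → (8.445, 12.397).

(8.445, 12.397)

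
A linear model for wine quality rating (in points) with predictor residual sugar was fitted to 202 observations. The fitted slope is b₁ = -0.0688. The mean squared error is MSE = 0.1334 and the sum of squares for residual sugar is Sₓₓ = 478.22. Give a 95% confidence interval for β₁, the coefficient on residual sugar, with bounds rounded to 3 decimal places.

(-0.102, -0.036)

SE(b₁) = √(MSE/Sₓₓ) = √(0.1334/478.22) = 0.0167018.
df = n − 2 = 200.
t* = t_{0.025, 200} = 1.971896.
Margin = t* × SE = 1.971896 × 0.0167018 = 0.03293.
CI: -0.0688 ± 0.03293 → (-0.102, -0.036).
With 95% confidence, each one-unit increase in residual sugar is associated with a change of between -0.102 and -0.036 points in wine quality rating.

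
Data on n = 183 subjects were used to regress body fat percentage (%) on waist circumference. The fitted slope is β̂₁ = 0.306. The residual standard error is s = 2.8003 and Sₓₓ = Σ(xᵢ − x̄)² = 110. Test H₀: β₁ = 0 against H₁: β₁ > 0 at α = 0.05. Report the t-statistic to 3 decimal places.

t = 1.146

SE(β̂₁) = s/√Sₓₓ = 2.8003/√110 = 0.266998.
t = 0.306 / 0.266998 = 1.146.
df = n − 2 = 181.
One-sided p ≈ 0.1266, which is ≥ 0.05, so fail to reject H₀.
The data do not give significant evidence that the true slope on waist circumference is positive.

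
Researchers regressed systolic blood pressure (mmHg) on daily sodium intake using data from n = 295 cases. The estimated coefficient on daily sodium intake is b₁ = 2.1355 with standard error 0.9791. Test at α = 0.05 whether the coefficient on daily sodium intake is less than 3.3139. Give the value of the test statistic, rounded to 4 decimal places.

H₀: β₁ = 3.3139 vs H₁: β₁ < 3.3139.
t = (b₁ − β₁⁰)/SE = (2.1355 − 3.3139) / 0.9791 = -1.2036.
df = n − 2 = 295 − 2 = 293.
One-sided p ≈ 0.1149, which is ≥ 0.05, so fail to reject H₀.
The data do not give significant evidence that the true slope on daily sodium intake is below 3.3139 mmHg per unit.

t = -1.2036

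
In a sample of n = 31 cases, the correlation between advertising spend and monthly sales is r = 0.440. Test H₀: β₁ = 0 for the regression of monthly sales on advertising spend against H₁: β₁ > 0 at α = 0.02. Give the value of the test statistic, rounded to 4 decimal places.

t = r·√(n − 2)/√(1 − r²) = 0.440·√29/√0.8064 = 2.6386.
df = n − 2 = 29.
One-sided p ≈ 0.0066, which is < 0.02, so reject H₀.
There is evidence of a linear association between advertising spend and monthly sales.

t = 2.6386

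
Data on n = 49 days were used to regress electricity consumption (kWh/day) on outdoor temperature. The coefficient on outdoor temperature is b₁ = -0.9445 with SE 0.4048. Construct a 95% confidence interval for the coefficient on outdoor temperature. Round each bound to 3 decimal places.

(-1.759, -0.130)

df = n − 2 = 49 − 2 = 47.
t* = t_{0.025, 47} = 2.011741.
Margin = t* × SE = 2.011741 × 0.4048 = 0.81435.
CI: -0.9445 ± 0.81435 → (-1.759, -0.130).
With 95% confidence, each one-unit increase in outdoor temperature is associated with a change of between -1.759 and -0.130 kWh/day in electricity consumption.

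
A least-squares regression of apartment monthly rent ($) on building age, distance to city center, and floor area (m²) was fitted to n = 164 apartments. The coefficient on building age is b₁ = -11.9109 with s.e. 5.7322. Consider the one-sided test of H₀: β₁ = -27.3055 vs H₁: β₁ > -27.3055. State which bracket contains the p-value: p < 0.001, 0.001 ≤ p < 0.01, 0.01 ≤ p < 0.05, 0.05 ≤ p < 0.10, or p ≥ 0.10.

0.001 ≤ p < 0.01

t = (-11.9109 − (-27.3055)) / 5.7322 = 2.686.
df = n − k − 1 = 164 − 3 − 1 = 160.
One-sided p = P(T_{160} > t) ≈ 0.0040.
So 0.001 ≤ p < 0.01.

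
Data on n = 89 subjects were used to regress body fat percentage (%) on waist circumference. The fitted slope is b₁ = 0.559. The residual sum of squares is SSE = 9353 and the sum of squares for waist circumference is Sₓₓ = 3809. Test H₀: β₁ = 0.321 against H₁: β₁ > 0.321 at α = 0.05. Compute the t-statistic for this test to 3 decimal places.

MSE = SSE/(n − 2) = 9353/87 = 107.506.
SE(b₁) = √(MSE/Sₓₓ) = √(107.506/3809) = 0.168.
t = (0.559 − 0.321) / 0.168 = 1.417.
df = n − 2 = 87.
One-sided p ≈ 0.0801, which is ≥ 0.05, so fail to reject H₀.
The data do not give significant evidence that the true slope on waist circumference exceeds 0.321 % per unit.

t = 1.417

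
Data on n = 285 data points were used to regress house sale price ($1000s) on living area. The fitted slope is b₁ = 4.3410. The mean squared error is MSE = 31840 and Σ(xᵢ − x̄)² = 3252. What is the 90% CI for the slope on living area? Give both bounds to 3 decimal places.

SE(b₁) = √(MSE/Sₓₓ) = √(31840/3252) = 3.12904.
df = n − 2 = 283.
t* = t_{0.05, 283} = 1.650256.
Margin = t* × SE = 1.650256 × 3.12904 = 5.16372.
CI: 4.3410 ± 5.16372 → (-0.823, 9.505).
With 90% confidence, each one-unit increase in living area is associated with a change of between -0.823 and 9.505 $1000s in house sale price.

(-0.823, 9.505)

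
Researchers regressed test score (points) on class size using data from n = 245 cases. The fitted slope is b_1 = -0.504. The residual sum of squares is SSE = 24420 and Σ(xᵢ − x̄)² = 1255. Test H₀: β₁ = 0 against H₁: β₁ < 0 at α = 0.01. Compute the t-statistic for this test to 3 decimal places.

t = -1.781

MSE = SSE/(n − 2) = 24420/243 = 100.494.
SE(b_1) = √(MSE/Sₓₓ) = √(100.494/1255) = 0.282975.
t = -0.504 / 0.282975 = -1.781.
df = n − 2 = 243.
One-sided p ≈ 0.0381, which is ≥ 0.01, so fail to reject H₀.
The data do not give significant evidence that the true slope on class size is negative.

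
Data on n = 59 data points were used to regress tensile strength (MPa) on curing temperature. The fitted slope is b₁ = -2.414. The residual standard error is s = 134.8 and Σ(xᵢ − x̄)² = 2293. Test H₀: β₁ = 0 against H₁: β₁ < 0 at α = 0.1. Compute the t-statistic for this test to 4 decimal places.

SE(b₁) = s/√Sₓₓ = 134.8/√2293 = 2.81506.
t = -2.414 / 2.81506 = -0.8575.
df = n − 2 = 57.
One-sided p ≈ 0.1974, which is ≥ 0.1, so fail to reject H₀.
The data do not give significant evidence that the true slope on curing temperature is negative.

t = -0.8575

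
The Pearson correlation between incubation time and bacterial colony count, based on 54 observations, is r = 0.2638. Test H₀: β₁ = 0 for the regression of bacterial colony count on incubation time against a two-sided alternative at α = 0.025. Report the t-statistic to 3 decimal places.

t = 1.972

t = r·√(n − 2)/√(1 − r²) = 0.2638·√52/√0.93041 = 1.972.
df = n − 2 = 52.
Two-sided p ≈ 0.0539, which is ≥ 0.025, so fail to reject H₀.
The data do not give significant evidence of a linear association between incubation time and bacterial colony count.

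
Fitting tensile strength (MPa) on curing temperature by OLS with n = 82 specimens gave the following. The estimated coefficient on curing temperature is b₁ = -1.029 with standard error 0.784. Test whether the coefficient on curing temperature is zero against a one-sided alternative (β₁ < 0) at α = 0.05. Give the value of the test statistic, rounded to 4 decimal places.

H₀: β₁ = 0 vs H₁: β₁ < 0.
t = (b₁ − β₁⁰)/SE = -1.029 / 0.784 = -1.3125.
df = n − 2 = 82 − 2 = 80.
One-sided p ≈ 0.0966, which is ≥ 0.05, so fail to reject H₀.
The data do not give significant evidence that the true slope on curing temperature is negative.

t = -1.3125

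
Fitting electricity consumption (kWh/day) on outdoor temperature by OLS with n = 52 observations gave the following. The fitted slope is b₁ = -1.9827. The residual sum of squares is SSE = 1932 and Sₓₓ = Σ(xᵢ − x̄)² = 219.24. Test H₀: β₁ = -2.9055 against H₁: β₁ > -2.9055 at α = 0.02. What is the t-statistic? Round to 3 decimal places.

t = 2.198

MSE = SSE/(n − 2) = 1932/50 = 38.64.
SE(b₁) = √(MSE/Sₓₓ) = √(38.64/219.24) = 0.419816.
t = (-1.9827 − (-2.9055)) / 0.419816 = 2.198.
df = n − 2 = 50.
One-sided p ≈ 0.0163, which is < 0.02, so reject H₀.
There is evidence that the true slope on outdoor temperature exceeds -2.9055 kWh/day per unit.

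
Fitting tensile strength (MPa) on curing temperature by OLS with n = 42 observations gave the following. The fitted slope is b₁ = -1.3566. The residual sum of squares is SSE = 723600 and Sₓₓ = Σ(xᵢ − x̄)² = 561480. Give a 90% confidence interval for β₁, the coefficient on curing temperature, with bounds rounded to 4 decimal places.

MSE = SSE/(n − 2) = 723600/40 = 18090.
SE(b₁) = √(MSE/Sₓₓ) = √(18090/561480) = 0.179495.
df = n − 2 = 40.
t* = t_{0.05, 40} = 1.683851.
Margin = t* × SE = 1.683851 × 0.179495 = 0.302243.
CI: -1.3566 ± 0.302243 → (-1.6588, -1.0544).
With 90% confidence, each one-unit increase in curing temperature is associated with a change of between -1.6588 and -1.0544 MPa in tensile strength.

(-1.6588, -1.0544)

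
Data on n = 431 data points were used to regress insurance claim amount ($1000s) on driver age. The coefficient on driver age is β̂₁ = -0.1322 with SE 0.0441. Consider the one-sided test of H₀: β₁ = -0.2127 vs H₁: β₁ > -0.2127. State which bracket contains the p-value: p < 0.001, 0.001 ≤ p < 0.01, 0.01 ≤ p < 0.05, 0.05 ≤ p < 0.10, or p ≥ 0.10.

0.01 ≤ p < 0.05

t = (-0.1322 − (-0.2127)) / 0.0441 = 1.825.
df = n − 2 = 431 − 2 = 429.
One-sided p = P(T_{429} > t) ≈ 0.0343.
So 0.01 ≤ p < 0.05.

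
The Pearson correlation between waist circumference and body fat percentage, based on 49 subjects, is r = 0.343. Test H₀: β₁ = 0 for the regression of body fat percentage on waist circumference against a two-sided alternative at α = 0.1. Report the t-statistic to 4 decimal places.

t = 2.5034

t = r·√(n − 2)/√(1 − r²) = 0.343·√47/√0.882351 = 2.5034.
df = n − 2 = 47.
Two-sided p ≈ 0.0158, which is < 0.1, so reject H₀.
There is evidence of a linear association between waist circumference and body fat percentage.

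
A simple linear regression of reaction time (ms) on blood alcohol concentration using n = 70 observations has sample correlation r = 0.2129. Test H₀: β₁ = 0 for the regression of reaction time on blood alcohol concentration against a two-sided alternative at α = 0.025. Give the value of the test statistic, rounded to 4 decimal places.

t = 1.7968

t = r·√(n − 2)/√(1 − r²) = 0.2129·√68/√0.954674 = 1.7968.
df = n − 2 = 68.
Two-sided p ≈ 0.0768, which is ≥ 0.025, so fail to reject H₀.
The data do not give significant evidence of a linear association between blood alcohol concentration and reaction time.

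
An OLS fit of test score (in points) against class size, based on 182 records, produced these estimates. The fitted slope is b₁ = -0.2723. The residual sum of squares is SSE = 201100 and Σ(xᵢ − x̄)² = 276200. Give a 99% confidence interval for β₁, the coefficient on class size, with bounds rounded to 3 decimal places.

(-0.438, -0.107)

MSE = SSE/(n − 2) = 201100/180 = 1117.22.
SE(b₁) = √(MSE/Sₓₓ) = √(1117.22/276200) = 0.0636001.
df = n − 2 = 180.
t* = t_{0.005, 180} = 2.603418.
Margin = t* × SE = 2.603418 × 0.0636001 = 0.16558.
CI: -0.2723 ± 0.16558 → (-0.438, -0.107).
With 99% confidence, each one-unit increase in class size is associated with a change of between -0.438 and -0.107 points in test score.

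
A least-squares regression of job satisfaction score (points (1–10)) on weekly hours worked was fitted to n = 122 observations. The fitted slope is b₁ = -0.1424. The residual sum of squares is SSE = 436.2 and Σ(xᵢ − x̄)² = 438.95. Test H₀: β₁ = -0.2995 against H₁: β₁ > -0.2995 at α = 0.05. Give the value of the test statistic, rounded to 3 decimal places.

MSE = SSE/(n − 2) = 436.2/120 = 3.635.
SE(b₁) = √(MSE/Sₓₓ) = √(3.635/438.95) = 0.0910007.
t = (-0.1424 − (-0.2995)) / 0.0910007 = 1.726.
df = n − 2 = 120.
One-sided p ≈ 0.0434, which is < 0.05, so reject H₀.
There is evidence that the true slope on weekly hours worked exceeds -0.2995 points (1–10) per unit.

t = 1.726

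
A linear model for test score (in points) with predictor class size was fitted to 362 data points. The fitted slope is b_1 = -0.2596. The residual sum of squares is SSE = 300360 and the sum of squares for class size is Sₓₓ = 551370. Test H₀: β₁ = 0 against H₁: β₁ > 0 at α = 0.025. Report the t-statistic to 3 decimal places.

t = -6.674

MSE = SSE/(n − 2) = 300360/360 = 834.333.
SE(b_1) = √(MSE/Sₓₓ) = √(834.333/551370) = 0.0388999.
t = -0.2596 / 0.0388999 = -6.674.
df = n − 2 = 360.
One-sided p ≈ 1.0000, which is ≥ 0.025, so fail to reject H₀.
The data do not give significant evidence that the true slope on class size is positive.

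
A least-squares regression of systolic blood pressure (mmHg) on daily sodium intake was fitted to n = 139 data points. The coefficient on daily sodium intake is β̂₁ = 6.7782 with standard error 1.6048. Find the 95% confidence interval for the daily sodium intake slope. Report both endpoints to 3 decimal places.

df = n − 2 = 139 − 2 = 137.
t* = t_{0.025, 137} = 1.977431.
Margin = t* × SE = 1.977431 × 1.6048 = 3.17338.
CI: 6.7782 ± 3.17338 → (3.605, 9.952).
With 95% confidence, each one-unit increase in daily sodium intake is associated with a change of between 3.605 and 9.952 mmHg in systolic blood pressure.

(3.605, 9.952)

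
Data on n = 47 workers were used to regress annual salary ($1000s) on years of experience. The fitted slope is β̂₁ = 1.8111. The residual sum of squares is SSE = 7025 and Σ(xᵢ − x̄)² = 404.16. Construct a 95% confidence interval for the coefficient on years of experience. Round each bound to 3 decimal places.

(0.559, 3.063)

MSE = SSE/(n − 2) = 7025/45 = 156.111.
SE(β̂₁) = √(MSE/Sₓₓ) = √(156.111/404.16) = 0.621499.
df = n − 2 = 45.
t* = t_{0.025, 45} = 2.014103.
Margin = t* × SE = 2.014103 × 0.621499 = 1.25176.
CI: 1.8111 ± 1.25176 → (0.559, 3.063).
With 95% confidence, each one-unit increase in years of experience is associated with a change of between 0.559 and 3.063 $1000s in annual salary.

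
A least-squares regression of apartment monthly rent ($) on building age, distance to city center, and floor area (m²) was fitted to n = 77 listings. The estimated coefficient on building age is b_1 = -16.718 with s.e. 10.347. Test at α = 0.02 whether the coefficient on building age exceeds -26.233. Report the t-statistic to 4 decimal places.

H₀: β₁ = -26.233 vs H₁: β₁ > -26.233.
t = (b_1 − β₁⁰)/SE = (-16.718 − (-26.233)) / 10.347 = 0.9196.
df = n − k − 1 = 77 − 3 − 1 = 73.
One-sided p ≈ 0.1804, which is ≥ 0.02, so fail to reject H₀.
The data do not give significant evidence that the true slope on building age exceeds -26.233 $ per unit, holding the other predictors fixed.

t = 0.9196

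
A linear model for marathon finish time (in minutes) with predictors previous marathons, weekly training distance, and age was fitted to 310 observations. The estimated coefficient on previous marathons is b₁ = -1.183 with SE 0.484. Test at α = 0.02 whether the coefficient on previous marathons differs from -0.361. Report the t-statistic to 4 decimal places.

H₀: β₁ = -0.361 vs H₁: β₁ ≠ -0.361.
t = (b₁ − β₁⁰)/SE = (-1.183 − (-0.361)) / 0.484 = -1.6983.
df = n − k − 1 = 310 − 3 − 1 = 306.
Two-sided p ≈ 0.0905, which is ≥ 0.02, so fail to reject H₀.
The data are consistent with a true slope of -0.361 minutes per unit of previous marathons, holding the other predictors fixed.

t = -1.6983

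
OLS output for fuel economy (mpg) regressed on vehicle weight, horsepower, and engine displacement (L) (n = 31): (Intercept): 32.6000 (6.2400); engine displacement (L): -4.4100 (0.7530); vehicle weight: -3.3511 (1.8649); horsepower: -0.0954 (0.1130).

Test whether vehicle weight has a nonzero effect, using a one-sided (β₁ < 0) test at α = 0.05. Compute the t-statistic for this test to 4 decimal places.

t = -1.7969

Read off: b = -3.3511, SE = 1.8649 for vehicle weight.
H₀: β₁ = 0 vs H₁: β₁ < 0.
t = -3.3511 / 1.8649 = -1.7969.
df = n − k − 1 = 31 − 3 − 1 = 27.
One-sided p ≈ 0.0418, which is < 0.05, so reject H₀.
There is evidence that the true slope on vehicle weight is negative, holding the other predictors fixed.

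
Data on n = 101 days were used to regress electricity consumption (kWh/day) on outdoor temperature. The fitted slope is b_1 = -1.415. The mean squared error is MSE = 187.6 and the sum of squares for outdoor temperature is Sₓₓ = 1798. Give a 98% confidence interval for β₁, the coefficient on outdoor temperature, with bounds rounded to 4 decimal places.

(-2.1788, -0.6512)

SE(b_1) = √(MSE/Sₓₓ) = √(187.6/1798) = 0.323014.
df = n − 2 = 99.
t* = t_{0.01, 99} = 2.364606.
Margin = t* × SE = 2.364606 × 0.323014 = 0.763801.
CI: -1.415 ± 0.763801 → (-2.1788, -0.6512).
With 98% confidence, each one-unit increase in outdoor temperature is associated with a change of between -2.1788 and -0.6512 kWh/day in electricity consumption.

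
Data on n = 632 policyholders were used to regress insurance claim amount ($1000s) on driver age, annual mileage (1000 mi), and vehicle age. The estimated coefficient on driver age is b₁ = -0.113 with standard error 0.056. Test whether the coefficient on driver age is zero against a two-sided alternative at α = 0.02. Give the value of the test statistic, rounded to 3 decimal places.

H₀: β₁ = 0 vs H₁: β₁ ≠ 0.
t = (b₁ − β₁⁰)/SE = -0.113 / 0.056 = -2.018.
df = n − k − 1 = 632 − 3 − 1 = 628.
Two-sided p ≈ 0.0440, which is ≥ 0.02, so fail to reject H₀.
The data do not give significant evidence of an association between driver age and insurance claim amount, after adjusting for the other predictors.

t = -2.018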